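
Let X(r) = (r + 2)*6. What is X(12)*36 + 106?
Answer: 3130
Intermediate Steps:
X(r) = 12 + 6*r (X(r) = (2 + r)*6 = 12 + 6*r)
X(12)*36 + 106 = (12 + 6*12)*36 + 106 = (12 + 72)*36 + 106 = 84*36 + 106 = 3024 + 106 = 3130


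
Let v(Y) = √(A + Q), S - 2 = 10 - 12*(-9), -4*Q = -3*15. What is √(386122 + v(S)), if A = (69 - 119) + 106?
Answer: √(1544488 + 2*√269)/2 ≈ 621.39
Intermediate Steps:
Q = 45/4 (Q = -(-3)*15/4 = -¼*(-45) = 45/4 ≈ 11.250)
S = 120 (S = 2 + (10 - 12*(-9)) = 2 + (10 + 108) = 2 + 118 = 120)
A = 56 (A = -50 + 106 = 56)
v(Y) = √269/2 (v(Y) = √(56 + 45/4) = √(269/4) = √269/2)
√(386122 + v(S)) = √(386122 + √269/2)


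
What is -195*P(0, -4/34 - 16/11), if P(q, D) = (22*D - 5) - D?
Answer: 1386255/187 ≈ 7413.1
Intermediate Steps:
P(q, D) = -5 + 21*D (P(q, D) = (-5 + 22*D) - D = -5 + 21*D)
-195*P(0, -4/34 - 16/11) = -195*(-5 + 21*(-4/34 - 16/11)) = -195*(-5 + 21*(-4*1/34 - 16*1/11)) = -195*(-5 + 21*(-2/17 - 16/11)) = -195*(-5 + 21*(-294/187)) = -195*(-5 - 6174/187) = -195*(-7109/187) = 1386255/187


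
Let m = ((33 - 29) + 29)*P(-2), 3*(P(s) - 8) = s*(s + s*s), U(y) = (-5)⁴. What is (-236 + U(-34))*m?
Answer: 85580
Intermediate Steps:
U(y) = 625
P(s) = 8 + s*(s + s²)/3 (P(s) = 8 + (s*(s + s*s))/3 = 8 + (s*(s + s²))/3 = 8 + s*(s + s²)/3)
m = 220 (m = ((33 - 29) + 29)*(8 + (⅓)*(-2)² + (⅓)*(-2)³) = (4 + 29)*(8 + (⅓)*4 + (⅓)*(-8)) = 33*(8 + 4/3 - 8/3) = 33*(20/3) = 220)
(-236 + U(-34))*m = (-236 + 625)*220 = 389*220 = 85580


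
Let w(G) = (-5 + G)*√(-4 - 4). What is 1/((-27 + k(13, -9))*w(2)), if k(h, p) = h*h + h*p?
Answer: I*√2/300 ≈ 0.004714*I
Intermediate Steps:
k(h, p) = h² + h*p
w(G) = 2*I*√2*(-5 + G) (w(G) = (-5 + G)*√(-8) = (-5 + G)*(2*I*√2) = 2*I*√2*(-5 + G))
1/((-27 + k(13, -9))*w(2)) = 1/((-27 + 13*(13 - 9))*(2*I*√2*(-5 + 2))) = 1/((-27 + 13*4)*(2*I*√2*(-3))) = 1/((-27 + 52)*(-6*I*√2)) = 1/(25*(-6*I*√2)) = 1/(-150*I*√2) = I*√2/300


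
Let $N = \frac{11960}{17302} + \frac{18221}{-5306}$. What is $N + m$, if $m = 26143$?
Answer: $\frac{171413638781}{6557458} \approx 26140.0$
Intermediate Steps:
$N = - \frac{17985713}{6557458}$ ($N = 11960 \cdot \frac{1}{17302} + 18221 \left(- \frac{1}{5306}\right) = \frac{5980}{8651} - \frac{2603}{758} = - \frac{17985713}{6557458} \approx -2.7428$)
$N + m = - \frac{17985713}{6557458} + 26143 = \frac{171413638781}{6557458}$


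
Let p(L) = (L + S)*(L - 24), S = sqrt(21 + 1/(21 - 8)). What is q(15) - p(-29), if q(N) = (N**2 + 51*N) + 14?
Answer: -533 + 53*sqrt(3562)/13 ≈ -289.68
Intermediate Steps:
q(N) = 14 + N**2 + 51*N
S = sqrt(3562)/13 (S = sqrt(21 + 1/13) = sqrt(274/13) = sqrt(3562)/13 ≈ 4.5910)
p(L) = (-24 + L)*(L + sqrt(3562)/13) (p(L) = (L + sqrt(3562)/13)*(L - 24) = (L + sqrt(3562)/13)*(-24 + L) = (-24 + L)*(L + sqrt(3562)/13))
q(15) - p(-29) = (14 + 15**2 + 51*15) - ((-29)**2 - 24*(-29) - 24*sqrt(3562)/13 + (1/13)*(-29)*sqrt(3562)) = (14 + 225 + 765) - (841 + 696 - 24*sqrt(3562)/13 - 29*sqrt(3562)/13) = 1004 - (1537 - 53*sqrt(3562)/13) = 1004 + (-1537 + 53*sqrt(3562)/13) = -533 + 53*sqrt(3562)/13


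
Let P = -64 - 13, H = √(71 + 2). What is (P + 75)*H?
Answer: -2*√73 ≈ -17.088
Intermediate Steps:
H = √73 ≈ 8.5440
P = -77
(P + 75)*H = (-77 + 75)*√73 = -2*√73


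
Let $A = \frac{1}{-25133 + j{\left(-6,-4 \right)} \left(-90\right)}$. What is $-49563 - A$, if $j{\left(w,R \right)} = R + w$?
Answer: $- \frac{1201060178}{24233} \approx -49563.0$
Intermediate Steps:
$A = - \frac{1}{24233}$ ($A = \frac{1}{-25133 + \left(-4 - 6\right) \left(-90\right)} = \frac{1}{-25133 - -900} = \frac{1}{-25133 + 900} = \frac{1}{-24233} = - \frac{1}{24233} \approx -4.1266 \cdot 10^{-5}$)
$-49563 - A = -49563 - - \frac{1}{24233} = -49563 + \frac{1}{24233} = - \frac{1201060178}{24233}$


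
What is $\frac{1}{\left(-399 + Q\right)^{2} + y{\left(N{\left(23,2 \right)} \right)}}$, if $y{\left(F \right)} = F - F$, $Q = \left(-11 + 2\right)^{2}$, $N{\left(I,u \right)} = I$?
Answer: $\frac{1}{101124} \approx 9.8888 \cdot 10^{-6}$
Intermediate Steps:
$Q = 81$ ($Q = \left(-9\right)^{2} = 81$)
$y{\left(F \right)} = 0$
$\frac{1}{\left(-399 + Q\right)^{2} + y{\left(N{\left(23,2 \right)} \right)}} = \frac{1}{\left(-399 + 81\right)^{2} + 0} = \frac{1}{\left(-318\right)^{2} + 0} = \frac{1}{101124 + 0} = \frac{1}{101124}$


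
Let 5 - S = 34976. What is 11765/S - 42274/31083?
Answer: -204895061/120778177 ≈ -1.6965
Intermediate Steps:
S = -34971 (S = 5 - 1*34976 = 5 - 34976 = -34971)
11765/S - 42274/31083 = 11765/(-34971) - 42274/31083 = 11765*(-1/34971) - 42274*1/31083 = -11765/34971 - 42274/31083 = -204895061/120778177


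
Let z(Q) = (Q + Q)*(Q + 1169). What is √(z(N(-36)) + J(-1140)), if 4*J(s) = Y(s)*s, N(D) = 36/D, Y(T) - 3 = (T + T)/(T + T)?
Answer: 2*I*√869 ≈ 58.958*I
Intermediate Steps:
Y(T) = 4 (Y(T) = 3 + (T + T)/(T + T) = 3 + (2*T)/((2*T)) = 3 + (2*T)*(1/(2*T)) = 3 + 1 = 4)
J(s) = s (J(s) = (4*s)/4 = s)
z(Q) = 2*Q*(1169 + Q) (z(Q) = (2*Q)*(1169 + Q) = 2*Q*(1169 + Q))
√(z(N(-36)) + J(-1140)) = √(2*(36/(-36))*(1169 + 36/(-36)) - 1140) = √(2*(36*(-1/36))*(1169 + 36*(-1/36)) - 1140) = √(2*(-1)*(1169 - 1) - 1140) = √(2*(-1)*1168 - 1140) = √(-2336 - 1140) = √(-3476) = 2*I*√869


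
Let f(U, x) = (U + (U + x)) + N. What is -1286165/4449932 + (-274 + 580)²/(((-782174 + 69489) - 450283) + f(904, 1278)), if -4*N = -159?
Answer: -7633689360893/20644876572908 ≈ -0.36976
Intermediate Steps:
N = 159/4 (N = -¼*(-159) = 159/4 ≈ 39.750)
f(U, x) = 159/4 + x + 2*U (f(U, x) = (U + (U + x)) + 159/4 = (x + 2*U) + 159/4 = 159/4 + x + 2*U)
-1286165/4449932 + (-274 + 580)²/(((-782174 + 69489) - 450283) + f(904, 1278)) = -1286165/4449932 + (-274 + 580)²/(((-782174 + 69489) - 450283) + (159/4 + 1278 + 2*904)) = -1286165*1/4449932 + 306²/((-712685 - 450283) + (159/4 + 1278 + 1808)) = -1286165/4449932 + 93636/(-1162968 + 12503/4) = -1286165/4449932 + 93636/(-4639369/4) = -1286165/4449932 + 93636*(-4/4639369) = -1286165/4449932 - 374544/4639369 = -7633689360893/20644876572908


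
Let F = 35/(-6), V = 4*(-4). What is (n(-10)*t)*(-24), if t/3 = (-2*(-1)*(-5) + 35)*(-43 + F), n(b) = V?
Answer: -1406400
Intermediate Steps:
V = -16
n(b) = -16
F = -35/6 (F = 35*(-1/6) = -35/6 ≈ -5.8333)
t = -7325/2 (t = 3*((-2*(-1)*(-5) + 35)*(-43 - 35/6)) = 3*((2*(-5) + 35)*(-293/6)) = 3*((-10 + 35)*(-293/6)) = 3*(25*(-293/6)) = 3*(-7325/6) = -7325/2 ≈ -3662.5)
(n(-10)*t)*(-24) = -16*(-7325/2)*(-24) = 58600*(-24) = -1406400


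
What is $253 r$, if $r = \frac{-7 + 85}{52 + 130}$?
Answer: $\frac{759}{7} \approx 108.43$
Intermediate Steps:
$r = \frac{3}{7}$ ($r = \frac{78}{182} = 78 \cdot \frac{1}{182} = \frac{3}{7} \approx 0.42857$)
$253 r = 253 \cdot \frac{3}{7} = \frac{759}{7}$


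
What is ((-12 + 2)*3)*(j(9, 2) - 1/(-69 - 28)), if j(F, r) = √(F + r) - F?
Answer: 26160/97 - 30*√11 ≈ 170.19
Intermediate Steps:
((-12 + 2)*3)*(j(9, 2) - 1/(-69 - 28)) = ((-12 + 2)*3)*((√(9 + 2) - 1*9) - 1/(-69 - 28)) = (-10*3)*((√11 - 9) - 1/(-97)) = -30*((-9 + √11) - 1*(-1/97)) = -30*((-9 + √11) + 1/97) = -30*(-872/97 + √11) = 26160/97 - 30*√11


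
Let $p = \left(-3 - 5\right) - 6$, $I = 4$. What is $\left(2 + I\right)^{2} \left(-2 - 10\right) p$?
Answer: $6048$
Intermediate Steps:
$p = -14$ ($p = -8 - 6 = -14$)
$\left(2 + I\right)^{2} \left(-2 - 10\right) p = \left(2 + 4\right)^{2} \left(-2 - 10\right) \left(-14\right) = 6^{2} \left(-2 - 10\right) \left(-14\right) = 36 \left(-12\right) \left(-14\right) = \left(-432\right) \left(-14\right) = 6048$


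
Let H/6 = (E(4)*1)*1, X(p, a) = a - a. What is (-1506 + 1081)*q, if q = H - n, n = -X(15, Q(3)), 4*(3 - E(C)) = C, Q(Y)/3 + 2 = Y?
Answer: -5100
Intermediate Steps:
Q(Y) = -6 + 3*Y
X(p, a) = 0
E(C) = 3 - C/4
n = 0 (n = -1*0 = 0)
H = 12 (H = 6*(((3 - ¼*4)*1)*1) = 6*(((3 - 1)*1)*1) = 6*((2*1)*1) = 6*(2*1) = 6*2 = 12)
q = 12 (q = 12 - 1*0 = 12 + 0 = 12)
(-1506 + 1081)*q = (-1506 + 1081)*12 = -425*12 = -5100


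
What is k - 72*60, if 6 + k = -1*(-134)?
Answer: -4192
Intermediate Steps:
k = 128 (k = -6 - 1*(-134) = -6 + 134 = 128)
k - 72*60 = 128 - 72*60 = 128 - 4320 = -4192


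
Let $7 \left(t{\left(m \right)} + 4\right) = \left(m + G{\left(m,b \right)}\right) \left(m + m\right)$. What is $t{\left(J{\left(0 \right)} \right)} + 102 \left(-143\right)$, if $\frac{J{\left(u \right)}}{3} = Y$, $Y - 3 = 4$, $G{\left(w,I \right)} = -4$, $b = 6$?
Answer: $-14488$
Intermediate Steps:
$Y = 7$ ($Y = 3 + 4 = 7$)
$J{\left(u \right)} = 21$ ($J{\left(u \right)} = 3 \cdot 7 = 21$)
$t{\left(m \right)} = -4 + \frac{2 m \left(-4 + m\right)}{7}$ ($t{\left(m \right)} = -4 + \frac{\left(m - 4\right) \left(m + m\right)}{7} = -4 + \frac{\left(-4 + m\right) 2 m}{7} = -4 + \frac{2 m \left(-4 + m\right)}{7}$)
$t{\left(J{\left(0 \right)} \right)} + 102 \left(-143\right) = \left(-4 - 24 + \frac{2 \cdot 21^{2}}{7}\right) + 102 \left(-143\right) = \left(-4 - 24 + \frac{2}{7} \cdot 441\right) - 14586 = \left(-4 - 24 + 126\right) - 14586 = 98 - 14586 = -14488$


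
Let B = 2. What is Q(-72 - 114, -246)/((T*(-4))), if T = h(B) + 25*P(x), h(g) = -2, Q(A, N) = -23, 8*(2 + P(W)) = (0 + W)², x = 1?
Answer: -2/17 ≈ -0.11765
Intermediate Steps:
P(W) = -2 + W²/8 (P(W) = -2 + (0 + W)²/8 = -2 + W²/8)
T = -391/8 (T = -2 + 25*(-2 + (⅛)*1²) = -2 + 25*(-2 + (⅛)*1) = -2 + 25*(-2 + ⅛) = -2 + 25*(-15/8) = -2 - 375/8 = -391/8 ≈ -48.875)
Q(-72 - 114, -246)/((T*(-4))) = -23/((-391/8*(-4))) = -23/391/2 = -23*2/391 = -2/17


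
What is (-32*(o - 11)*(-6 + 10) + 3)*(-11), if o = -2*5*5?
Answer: -85921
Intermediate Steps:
o = -50 (o = -10*5 = -50)
(-32*(o - 11)*(-6 + 10) + 3)*(-11) = (-32*(-50 - 11)*(-6 + 10) + 3)*(-11) = (-(-1952)*4 + 3)*(-11) = (-32*(-244) + 3)*(-11) = (7808 + 3)*(-11) = 7811*(-11) = -85921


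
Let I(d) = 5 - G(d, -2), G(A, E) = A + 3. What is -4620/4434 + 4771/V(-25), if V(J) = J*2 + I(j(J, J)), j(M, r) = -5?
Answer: -3558879/31777 ≈ -112.00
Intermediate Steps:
G(A, E) = 3 + A
I(d) = 2 - d (I(d) = 5 - (3 + d) = 5 + (-3 - d) = 2 - d)
V(J) = 7 + 2*J (V(J) = J*2 + (2 - 1*(-5)) = 2*J + (2 + 5) = 2*J + 7 = 7 + 2*J)
-4620/4434 + 4771/V(-25) = -4620/4434 + 4771/(7 + 2*(-25)) = -4620*1/4434 + 4771/(7 - 50) = -770/739 + 4771/(-43) = -770/739 + 4771*(-1/43) = -770/739 - 4771/43 = -3558879/31777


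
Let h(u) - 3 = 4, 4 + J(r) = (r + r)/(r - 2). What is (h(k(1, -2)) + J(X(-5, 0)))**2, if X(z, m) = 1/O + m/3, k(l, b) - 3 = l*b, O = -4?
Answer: 841/81 ≈ 10.383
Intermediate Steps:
k(l, b) = 3 + b*l (k(l, b) = 3 + l*b = 3 + b*l)
X(z, m) = -1/4 + m/3 (X(z, m) = 1/(-4) + m/3 = 1*(-1/4) + m*(1/3) = -1/4 + m/3)
J(r) = -4 + 2*r/(-2 + r) (J(r) = -4 + (r + r)/(r - 2) = -4 + (2*r)/(-2 + r) = -4 + 2*r/(-2 + r))
h(u) = 7 (h(u) = 3 + 4 = 7)
(h(k(1, -2)) + J(X(-5, 0)))**2 = (7 + 2*(4 - (-1/4 + (1/3)*0))/(-2 + (-1/4 + (1/3)*0)))**2 = (7 + 2*(4 - (-1/4 + 0))/(-2 + (-1/4 + 0)))**2 = (7 + 2*(4 - 1*(-1/4))/(-2 - 1/4))**2 = (7 + 2*(4 + 1/4)/(-9/4))**2 = (7 + 2*(-4/9)*(17/4))**2 = (7 - 34/9)**2 = (29/9)**2 = 841/81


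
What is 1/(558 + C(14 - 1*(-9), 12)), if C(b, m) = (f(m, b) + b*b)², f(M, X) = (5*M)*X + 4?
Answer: 1/3660127 ≈ 2.7321e-7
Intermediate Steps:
f(M, X) = 4 + 5*M*X (f(M, X) = 5*M*X + 4 = 4 + 5*M*X)
C(b, m) = (4 + b² + 5*b*m)² (C(b, m) = ((4 + 5*m*b) + b*b)² = ((4 + 5*b*m) + b²)² = (4 + b² + 5*b*m)²)
1/(558 + C(14 - 1*(-9), 12)) = 1/(558 + (4 + (14 - 1*(-9))² + 5*(14 - 1*(-9))*12)²) = 1/(558 + (4 + (14 + 9)² + 5*(14 + 9)*12)²) = 1/(558 + (4 + 23² + 5*23*12)²) = 1/(558 + (4 + 529 + 1380)²) = 1/(558 + 1913²) = 1/(558 + 3659569) = 1/3660127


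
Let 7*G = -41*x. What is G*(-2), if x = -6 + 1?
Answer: -410/7 ≈ -58.571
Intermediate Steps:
x = -5
G = 205/7 (G = (-41*(-5))/7 = (⅐)*205 = 205/7 ≈ 29.286)
G*(-2) = (205/7)*(-2) = -410/7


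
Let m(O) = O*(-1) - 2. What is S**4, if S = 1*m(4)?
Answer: 1296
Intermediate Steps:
m(O) = -2 - O (m(O) = -O - 2 = -2 - O)
S = -6 (S = 1*(-2 - 1*4) = 1*(-2 - 4) = 1*(-6) = -6)
S**4 = (-6)**4 = 1296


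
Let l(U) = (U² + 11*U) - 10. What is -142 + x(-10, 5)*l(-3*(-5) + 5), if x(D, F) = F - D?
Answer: 9008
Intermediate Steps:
l(U) = -10 + U² + 11*U
-142 + x(-10, 5)*l(-3*(-5) + 5) = -142 + (5 - 1*(-10))*(-10 + (-3*(-5) + 5)² + 11*(-3*(-5) + 5)) = -142 + (5 + 10)*(-10 + (15 + 5)² + 11*(15 + 5)) = -142 + 15*(-10 + 20² + 11*20) = -142 + 15*(-10 + 400 + 220) = -142 + 15*610 = -142 + 9150 = 9008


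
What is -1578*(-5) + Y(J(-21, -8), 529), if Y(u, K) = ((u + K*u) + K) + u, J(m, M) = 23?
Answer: 20632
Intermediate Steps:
Y(u, K) = K + 2*u + K*u (Y(u, K) = (K + u + K*u) + u = K + 2*u + K*u)
-1578*(-5) + Y(J(-21, -8), 529) = -1578*(-5) + (529 + 2*23 + 529*23) = 7890 + (529 + 46 + 12167) = 7890 + 12742 = 20632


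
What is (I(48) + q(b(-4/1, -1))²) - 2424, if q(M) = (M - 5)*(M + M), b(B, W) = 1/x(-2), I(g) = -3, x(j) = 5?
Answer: -1514571/625 ≈ -2423.3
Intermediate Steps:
b(B, W) = ⅕ (b(B, W) = 1/5 = ⅕)
q(M) = 2*M*(-5 + M) (q(M) = (-5 + M)*(2*M) = 2*M*(-5 + M))
(I(48) + q(b(-4/1, -1))²) - 2424 = (-3 + (2*(⅕)*(-5 + ⅕))²) - 2424 = (-3 + (2*(⅕)*(-24/5))²) - 2424 = (-3 + (-48/25)²) - 2424 = (-3 + 2304/625) - 2424 = 429/625 - 2424 = -1514571/625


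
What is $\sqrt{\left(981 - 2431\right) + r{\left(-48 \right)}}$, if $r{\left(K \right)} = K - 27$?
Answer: $5 i \sqrt{61} \approx 39.051 i$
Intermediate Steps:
$r{\left(K \right)} = -27 + K$
$\sqrt{\left(981 - 2431\right) + r{\left(-48 \right)}} = \sqrt{\left(981 - 2431\right) - 75} = \sqrt{-1450 - 75} = \sqrt{-1525} = 5 i \sqrt{61}$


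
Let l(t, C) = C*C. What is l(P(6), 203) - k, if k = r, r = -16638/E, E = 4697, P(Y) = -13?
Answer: 193575311/4697 ≈ 41213.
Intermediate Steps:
l(t, C) = C²
r = -16638/4697 ≈ -3.5423
k = -16638/4697 ≈ -3.5423
l(P(6), 203) - k = 203² - 1*(-16638/4697) = 41209 + 16638/4697 = 193575311/4697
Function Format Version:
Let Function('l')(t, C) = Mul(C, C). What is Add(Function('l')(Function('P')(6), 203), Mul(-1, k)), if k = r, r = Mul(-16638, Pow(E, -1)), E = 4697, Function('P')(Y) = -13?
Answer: Rational(193575311, 4697) ≈ 41213.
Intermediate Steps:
Function('l')(t, C) = Pow(C, 2)
r = Rational(-16638, 4697) (r = Mul(-16638, Pow(4697, -1)) = Mul(-16638, Rational(1, 4697)) = Rational(-16638, 4697) ≈ -3.5423)
k = Rational(-16638, 4697) ≈ -3.5423
Add(Function('l')(Function('P')(6), 203), Mul(-1, k)) = Add(Pow(203, 2), Mul(-1, Rational(-16638, 4697))) = Add(41209, Rational(16638, 4697)) = Rational(193575311, 4697)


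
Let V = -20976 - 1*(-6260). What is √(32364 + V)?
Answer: 4*√1103 ≈ 132.85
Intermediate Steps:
V = -14716 (V = -20976 + 6260 = -14716)
√(32364 + V) = √(32364 - 14716) = √17648 = 4*√1103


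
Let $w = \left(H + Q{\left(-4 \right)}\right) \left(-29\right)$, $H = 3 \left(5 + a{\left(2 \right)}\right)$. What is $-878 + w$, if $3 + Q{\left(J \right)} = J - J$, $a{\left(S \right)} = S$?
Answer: $-1400$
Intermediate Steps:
$Q{\left(J \right)} = -3$ ($Q{\left(J \right)} = -3 + \left(J - J\right) = -3 + 0 = -3$)
$H = 21$ ($H = 3 \left(5 + 2\right) = 3 \cdot 7 = 21$)
$w = -522$ ($w = \left(21 - 3\right) \left(-29\right) = 18 \left(-29\right) = -522$)
$-878 + w = -878 - 522 = -1400$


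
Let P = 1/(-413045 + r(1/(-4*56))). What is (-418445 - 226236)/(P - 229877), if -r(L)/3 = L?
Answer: 59647225122437/21268697494753 ≈ 2.8045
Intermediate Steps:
r(L) = -3*L
P = -224/92522077 (P = 1/(-413045 - 3/((-4*56))) = 1/(-413045 - 3/(-224)) = 1/(-413045 - 3*(-1/224)) = 1/(-413045 + 3/224) = 1/(-92522077/224) = -224/92522077 ≈ -2.4210e-6)
(-418445 - 226236)/(P - 229877) = (-418445 - 226236)/(-224/92522077 - 229877) = -644681/(-21268697494753/92522077) = -644681*(-92522077/21268697494753) = 59647225122437/21268697494753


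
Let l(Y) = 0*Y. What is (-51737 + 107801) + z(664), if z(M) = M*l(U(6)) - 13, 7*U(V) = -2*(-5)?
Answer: 56051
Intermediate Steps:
U(V) = 10/7 (U(V) = (-2*(-5))/7 = (1/7)*10 = 10/7)
l(Y) = 0
z(M) = -13 (z(M) = M*0 - 13 = 0 - 13 = -13)
(-51737 + 107801) + z(664) = (-51737 + 107801) - 13 = 56064 - 13 = 56051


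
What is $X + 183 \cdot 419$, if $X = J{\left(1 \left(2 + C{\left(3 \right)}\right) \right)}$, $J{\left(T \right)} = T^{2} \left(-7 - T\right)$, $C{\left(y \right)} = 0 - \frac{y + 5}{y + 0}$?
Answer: $\frac{2070203}{27} \approx 76674.0$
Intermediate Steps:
$C{\left(y \right)} = - \frac{5 + y}{y}$ ($C{\left(y \right)} = 0 - \frac{5 + y}{y} = - \frac{5 + y}{y}$)
$X = - \frac{76}{27}$ ($X = \left(1 \left(2 + \frac{-5 - 3}{3}\right)\right)^{2} \left(-7 - 1 \left(2 + \frac{-5 - 3}{3}\right)\right) = \left(1 \left(2 + \frac{1}{3} \left(-8\right)\right)\right)^{2} \left(-7 - 1 \left(2 + \frac{1}{3} \left(-8\right)\right)\right) = \left(1 \left(2 - \frac{8}{3}\right)\right)^{2} \left(-7 - 1 \left(2 - \frac{8}{3}\right)\right) = \left(1 \left(- \frac{2}{3}\right)\right)^{2} \left(-7 - 1 \left(- \frac{2}{3}\right)\right) = \left(- \frac{2}{3}\right)^{2} \left(-7 - - \frac{2}{3}\right) = \frac{4 \left(-7 + \frac{2}{3}\right)}{9} = \frac{4}{9} \left(- \frac{19}{3}\right) = - \frac{76}{27} \approx -2.8148$)
$X + 183 \cdot 419 = - \frac{76}{27} + 183 \cdot 419 = - \frac{76}{27} + 76677 = \frac{2070203}{27}$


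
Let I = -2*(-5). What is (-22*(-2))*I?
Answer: 440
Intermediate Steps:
I = 10
(-22*(-2))*I = -22*(-2)*10 = 44*10 = 440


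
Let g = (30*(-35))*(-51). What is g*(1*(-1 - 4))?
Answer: -267750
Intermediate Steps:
g = 53550 (g = -1050*(-51) = 53550)
g*(1*(-1 - 4)) = 53550*(1*(-1 - 4)) = 53550*(1*(-5)) = 53550*(-5) = -267750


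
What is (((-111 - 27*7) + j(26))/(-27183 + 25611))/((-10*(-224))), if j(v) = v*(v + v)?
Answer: -263/880320 ≈ -0.00029875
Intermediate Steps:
j(v) = 2*v² (j(v) = v*(2*v) = 2*v²)
(((-111 - 27*7) + j(26))/(-27183 + 25611))/((-10*(-224))) = (((-111 - 27*7) + 2*26²)/(-27183 + 25611))/((-10*(-224))) = (((-111 - 189) + 2*676)/(-1572))/2240 = ((-300 + 1352)*(-1/1572))*(1/2240) = (1052*(-1/1572))*(1/2240) = -263/393*1/2240 = -263/880320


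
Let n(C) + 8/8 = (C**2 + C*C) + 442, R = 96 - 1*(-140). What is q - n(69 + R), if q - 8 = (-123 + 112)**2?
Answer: -186362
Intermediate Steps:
q = 129 (q = 8 + (-123 + 112)**2 = 8 + (-11)**2 = 8 + 121 = 129)
R = 236 (R = 96 + 140 = 236)
n(C) = 441 + 2*C**2 (n(C) = -1 + ((C**2 + C*C) + 442) = -1 + ((C**2 + C**2) + 442) = -1 + (2*C**2 + 442) = -1 + (442 + 2*C**2) = 441 + 2*C**2)
q - n(69 + R) = 129 - (441 + 2*(69 + 236)**2) = 129 - (441 + 2*305**2) = 129 - (441 + 2*93025) = 129 - (441 + 186050) = 129 - 1*186491 = 129 - 186491 = -186362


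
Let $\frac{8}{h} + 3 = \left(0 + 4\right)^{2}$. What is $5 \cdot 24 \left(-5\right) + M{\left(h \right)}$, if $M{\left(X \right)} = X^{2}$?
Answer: $- \frac{101336}{169} \approx -599.62$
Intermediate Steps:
$h = \frac{8}{13}$ ($h = \frac{8}{-3 + \left(0 + 4\right)^{2}} = \frac{8}{-3 + 4^{2}} = \frac{8}{-3 + 16} = \frac{8}{13} \approx 0.61539$)
$5 \cdot 24 \left(-5\right) + M{\left(h \right)} = 5 \cdot 24 \left(-5\right) + \left(\frac{8}{13}\right)^{2} = 120 \left(-5\right) + \frac{64}{169} = -600 + \frac{64}{169} = - \frac{101336}{169}$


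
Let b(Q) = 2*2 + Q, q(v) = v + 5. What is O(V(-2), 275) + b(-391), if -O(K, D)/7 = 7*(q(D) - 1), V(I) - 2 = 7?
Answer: -14058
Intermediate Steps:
V(I) = 9 (V(I) = 2 + 7 = 9)
q(v) = 5 + v
O(K, D) = -196 - 49*D (O(K, D) = -49*((5 + D) - 1) = -49*(4 + D) = -7*(28 + 7*D) = -196 - 49*D)
b(Q) = 4 + Q
O(V(-2), 275) + b(-391) = (-196 - 49*275) + (4 - 391) = (-196 - 13475) - 387 = -13671 - 387 = -14058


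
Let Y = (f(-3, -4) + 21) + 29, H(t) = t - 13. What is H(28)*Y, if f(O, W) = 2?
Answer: 780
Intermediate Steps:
H(t) = -13 + t
Y = 52 (Y = (2 + 21) + 29 = 23 + 29 = 52)
H(28)*Y = (-13 + 28)*52 = 15*52 = 780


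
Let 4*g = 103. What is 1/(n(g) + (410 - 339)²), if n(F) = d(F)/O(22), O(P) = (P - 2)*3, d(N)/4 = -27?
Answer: 5/25196 ≈ 0.00019844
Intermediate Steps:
d(N) = -108 (d(N) = 4*(-27) = -108)
O(P) = -6 + 3*P (O(P) = (-2 + P)*3 = -6 + 3*P)
g = 103/4 (g = (¼)*103 = 103/4 ≈ 25.750)
n(F) = -9/5 (n(F) = -108/(-6 + 3*22) = -108/(-6 + 66) = -108/60 = -108*1/60 = -9/5)
1/(n(g) + (410 - 339)²) = 1/(-9/5 + (410 - 339)²) = 1/(-9/5 + 71²) = 1/(-9/5 + 5041) = 1/(25196/5) = 5/25196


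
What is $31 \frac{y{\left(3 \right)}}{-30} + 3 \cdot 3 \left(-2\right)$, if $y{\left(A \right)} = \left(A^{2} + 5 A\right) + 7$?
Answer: $- \frac{1501}{30} \approx -50.033$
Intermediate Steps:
$y{\left(A \right)} = 7 + A^{2} + 5 A$
$31 \frac{y{\left(3 \right)}}{-30} + 3 \cdot 3 \left(-2\right) = 31 \frac{7 + 3^{2} + 5 \cdot 3}{-30} + 3 \cdot 3 \left(-2\right) = 31 \left(7 + 9 + 15\right) \left(- \frac{1}{30}\right) + 9 \left(-2\right) = 31 \cdot 31 \left(- \frac{1}{30}\right) - 18 = 31 \left(- \frac{31}{30}\right) - 18 = - \frac{961}{30} - 18 = - \frac{1501}{30}$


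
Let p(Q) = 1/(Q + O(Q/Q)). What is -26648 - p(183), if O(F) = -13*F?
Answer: -4530161/170 ≈ -26648.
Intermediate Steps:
p(Q) = 1/(-13 + Q) (p(Q) = 1/(Q - 13*Q/Q) = 1/(Q - 13*1) = 1/(Q - 13) = 1/(-13 + Q))
-26648 - p(183) = -26648 - 1/(-13 + 183) = -26648 - 1/170 = -4530161/170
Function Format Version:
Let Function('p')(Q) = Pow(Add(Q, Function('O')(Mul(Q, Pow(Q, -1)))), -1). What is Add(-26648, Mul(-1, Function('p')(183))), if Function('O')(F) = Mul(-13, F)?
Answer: Rational(-4530161, 170) ≈ -26648.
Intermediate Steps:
Function('p')(Q) = Pow(Add(-13, Q), -1) (Function('p')(Q) = Pow(Add(Q, Mul(-13, Mul(Q, Pow(Q, -1)))), -1) = Pow(Add(Q, Mul(-13, 1)), -1) = Pow(Add(Q, -13), -1) = Pow(Add(-13, Q), -1))
Add(-26648, Mul(-1, Function('p')(183))) = Add(-26648, Mul(-1, Pow(Add(-13, 183), -1))) = Add(-26648, Mul(-1, Pow(170, -1))) = Add(-26648, Mul(-1, Rational(1, 170))) = Add(-26648, Rational(-1, 170)) = Rational(-4530161, 170)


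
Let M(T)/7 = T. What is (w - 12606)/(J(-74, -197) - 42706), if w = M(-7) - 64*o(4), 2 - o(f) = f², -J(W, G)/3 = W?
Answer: 11759/42484 ≈ 0.27679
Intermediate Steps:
J(W, G) = -3*W
M(T) = 7*T
o(f) = 2 - f²
w = 847 (w = 7*(-7) - 64*(2 - 1*4²) = -49 - 64*(2 - 1*16) = -49 - 64*(2 - 16) = -49 - 64*(-14) = -49 + 896 = 847)
(w - 12606)/(J(-74, -197) - 42706) = (847 - 12606)/(-3*(-74) - 42706) = -11759/(222 - 42706) = -11759/(-42484) = -11759*(-1/42484) = 11759/42484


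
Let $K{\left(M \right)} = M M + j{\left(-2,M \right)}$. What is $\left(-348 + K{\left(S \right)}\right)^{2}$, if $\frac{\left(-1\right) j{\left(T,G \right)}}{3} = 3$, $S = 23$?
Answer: $29584$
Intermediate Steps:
$j{\left(T,G \right)} = -9$ ($j{\left(T,G \right)} = \left(-3\right) 3 = -9$)
$K{\left(M \right)} = -9 + M^{2}$ ($K{\left(M \right)} = M M - 9 = M^{2} - 9 = -9 + M^{2}$)
$\left(-348 + K{\left(S \right)}\right)^{2} = \left(-348 - \left(9 - 23^{2}\right)\right)^{2} = \left(-348 + \left(-9 + 529\right)\right)^{2} = \left(-348 + 520\right)^{2} = 172^{2} = 29584$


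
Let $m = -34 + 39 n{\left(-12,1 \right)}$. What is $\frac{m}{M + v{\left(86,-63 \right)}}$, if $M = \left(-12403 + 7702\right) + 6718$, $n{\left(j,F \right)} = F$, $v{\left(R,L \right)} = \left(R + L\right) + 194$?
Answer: $\frac{5}{2234} \approx 0.0022381$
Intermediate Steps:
$v{\left(R,L \right)} = 194 + L + R$ ($v{\left(R,L \right)} = \left(L + R\right) + 194 = 194 + L + R$)
$M = 2017$ ($M = -4701 + 6718 = 2017$)
$m = 5$ ($m = -34 + 39 \cdot 1 = -34 + 39 = 5$)
$\frac{m}{M + v{\left(86,-63 \right)}} = \frac{5}{2017 + \left(194 - 63 + 86\right)} = \frac{5}{2017 + 217} = \frac{5}{2234}$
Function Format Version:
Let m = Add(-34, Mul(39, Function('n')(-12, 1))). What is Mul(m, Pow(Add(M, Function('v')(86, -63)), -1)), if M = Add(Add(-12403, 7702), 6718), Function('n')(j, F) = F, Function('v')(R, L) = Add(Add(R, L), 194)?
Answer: Rational(5, 2234) ≈ 0.0022381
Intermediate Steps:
Function('v')(R, L) = Add(194, L, R) (Function('v')(R, L) = Add(Add(L, R), 194) = Add(194, L, R))
M = 2017 (M = Add(-4701, 6718) = 2017)
m = 5 (m = Add(-34, Mul(39, 1)) = Add(-34, 39) = 5)
Mul(m, Pow(Add(M, Function('v')(86, -63)), -1)) = Mul(5, Pow(Add(2017, Add(194, -63, 86)), -1)) = Mul(5, Pow(Add(2017, 217), -1)) = Mul(5, Pow(2234, -1)) = Mul(5, Rational(1, 2234)) = Rational(5, 2234)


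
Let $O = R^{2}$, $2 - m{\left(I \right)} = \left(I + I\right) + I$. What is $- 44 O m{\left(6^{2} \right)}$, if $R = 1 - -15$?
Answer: $1193984$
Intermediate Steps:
$R = 16$ ($R = 1 + 15 = 16$)
$m{\left(I \right)} = 2 - 3 I$ ($m{\left(I \right)} = 2 - \left(\left(I + I\right) + I\right) = 2 - \left(2 I + I\right) = 2 - 3 I$)
$O = 256$ ($O = 16^{2} = 256$)
$- 44 O m{\left(6^{2} \right)} = \left(-44\right) 256 \left(2 - 3 \cdot 6^{2}\right) = - 11264 \left(2 - 108\right) = \left(-11264\right) \left(-106\right) = 1193984$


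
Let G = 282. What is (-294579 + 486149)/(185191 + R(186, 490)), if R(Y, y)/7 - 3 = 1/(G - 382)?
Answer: 19157000/18521193 ≈ 1.0343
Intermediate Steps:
R(Y, y) = 2093/100 (R(Y, y) = 21 + 7/(282 - 382) = 21 + 7/(-100) = 21 + 7*(-1/100) = 21 - 7/100 = 2093/100)
(-294579 + 486149)/(185191 + R(186, 490)) = (-294579 + 486149)/(185191 + 2093/100) = 191570/(18521193/100) = 191570*(100/18521193) = 19157000/18521193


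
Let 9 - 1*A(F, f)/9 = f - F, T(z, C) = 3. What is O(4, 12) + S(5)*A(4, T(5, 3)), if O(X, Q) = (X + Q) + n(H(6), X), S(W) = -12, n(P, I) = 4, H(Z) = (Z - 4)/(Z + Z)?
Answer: -1060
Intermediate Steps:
H(Z) = (-4 + Z)/(2*Z) (H(Z) = (-4 + Z)/((2*Z)) = (-4 + Z)*(1/(2*Z)) = (-4 + Z)/(2*Z))
A(F, f) = 81 - 9*f + 9*F (A(F, f) = 81 - 9*(f - F) = 81 + (-9*f + 9*F) = 81 - 9*f + 9*F)
O(X, Q) = 4 + Q + X (O(X, Q) = (X + Q) + 4 = (Q + X) + 4 = 4 + Q + X)
O(4, 12) + S(5)*A(4, T(5, 3)) = (4 + 12 + 4) - 12*(81 - 9*3 + 9*4) = 20 - 12*(81 - 27 + 36) = 20 - 12*90 = 20 - 1080 = -1060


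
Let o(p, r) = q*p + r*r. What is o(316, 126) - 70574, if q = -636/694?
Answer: -19080694/347 ≈ -54988.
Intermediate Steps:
q = -318/347 (q = -636*1/694 = -318/347 ≈ -0.91643)
o(p, r) = r² - 318*p/347 (o(p, r) = -318*p/347 + r*r = -318*p/347 + r² = r² - 318*p/347)
o(316, 126) - 70574 = (126² - 318/347*316) - 70574 = (15876 - 100488/347) - 70574 = 5408484/347 - 70574 = -19080694/347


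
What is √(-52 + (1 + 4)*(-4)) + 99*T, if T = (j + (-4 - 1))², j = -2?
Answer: 4851 + 6*I*√2 ≈ 4851.0 + 8.4853*I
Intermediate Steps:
T = 49 (T = (-2 + (-4 - 1))² = (-2 - 5)² = (-7)² = 49)
√(-52 + (1 + 4)*(-4)) + 99*T = √(-52 + (1 + 4)*(-4)) + 99*49 = √(-52 + 5*(-4)) + 4851 = √(-52 - 20) + 4851 = √(-72) + 4851 = 6*I*√2 + 4851 = 4851 + 6*I*√2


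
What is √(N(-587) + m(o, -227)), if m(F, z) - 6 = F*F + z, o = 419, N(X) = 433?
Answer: √175773 ≈ 419.25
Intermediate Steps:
m(F, z) = 6 + z + F² (m(F, z) = 6 + (F*F + z) = 6 + (F² + z) = 6 + (z + F²) = 6 + z + F²)
√(N(-587) + m(o, -227)) = √(433 + (6 - 227 + 419²)) = √(433 + (6 - 227 + 175561)) = √(433 + 175340) = √175773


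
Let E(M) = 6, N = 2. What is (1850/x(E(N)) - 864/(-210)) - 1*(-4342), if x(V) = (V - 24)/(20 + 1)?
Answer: 229717/105 ≈ 2187.8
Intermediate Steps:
x(V) = -8/7 + V/21 (x(V) = (-24 + V)/21 = (-24 + V)*(1/21) = -8/7 + V/21)
(1850/x(E(N)) - 864/(-210)) - 1*(-4342) = (1850/(-8/7 + (1/21)*6) - 864/(-210)) - 1*(-4342) = (1850/(-8/7 + 2/7) - 864*(-1/210)) + 4342 = (1850/(-6/7) + 144/35) + 4342 = (1850*(-7/6) + 144/35) + 4342 = (-6475/3 + 144/35) + 4342 = -226193/105 + 4342 = 229717/105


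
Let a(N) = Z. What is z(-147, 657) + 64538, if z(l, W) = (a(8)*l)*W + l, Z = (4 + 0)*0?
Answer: 64391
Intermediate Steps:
Z = 0 (Z = 4*0 = 0)
a(N) = 0
z(l, W) = l (z(l, W) = (0*l)*W + l = 0*W + l = 0 + l = l)
z(-147, 657) + 64538 = -147 + 64538 = 64391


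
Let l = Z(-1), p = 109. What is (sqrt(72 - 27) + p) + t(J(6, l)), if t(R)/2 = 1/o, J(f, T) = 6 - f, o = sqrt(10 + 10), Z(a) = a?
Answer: 109 + 16*sqrt(5)/5 ≈ 116.16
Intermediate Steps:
o = 2*sqrt(5) (o = sqrt(20) = 2*sqrt(5) ≈ 4.4721)
l = -1
t(R) = sqrt(5)/5 (t(R) = 2/((2*sqrt(5))) = 2*(sqrt(5)/10) = sqrt(5)/5)
(sqrt(72 - 27) + p) + t(J(6, l)) = (sqrt(72 - 27) + 109) + sqrt(5)/5 = (sqrt(45) + 109) + sqrt(5)/5 = (3*sqrt(5) + 109) + sqrt(5)/5 = (109 + 3*sqrt(5)) + sqrt(5)/5 = 109 + 16*sqrt(5)/5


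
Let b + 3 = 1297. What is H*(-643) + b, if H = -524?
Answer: 338226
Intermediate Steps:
b = 1294 (b = -3 + 1297 = 1294)
H*(-643) + b = -524*(-643) + 1294 = 336932 + 1294 = 338226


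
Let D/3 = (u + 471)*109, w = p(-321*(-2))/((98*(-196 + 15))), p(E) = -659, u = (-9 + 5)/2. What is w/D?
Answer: 659/2720352894 ≈ 2.4225e-7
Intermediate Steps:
u = -2 (u = -4*½ = -2)
w = 659/17738 (w = -659*1/(98*(-196 + 15)) = -659/(98*(-181)) = -659/(-17738) = -659*(-1/17738) = 659/17738 ≈ 0.037152)
D = 153363 (D = 3*((-2 + 471)*109) = 3*(469*109) = 3*51121 = 153363)
w/D = (659/17738)/153363 = (659/17738)*(1/153363) = 659/2720352894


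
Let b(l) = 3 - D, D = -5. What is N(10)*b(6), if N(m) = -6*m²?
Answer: -4800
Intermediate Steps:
b(l) = 8 (b(l) = 3 - 1*(-5) = 3 + 5 = 8)
N(10)*b(6) = -6*10²*8 = -6*100*8 = -600*8 = -4800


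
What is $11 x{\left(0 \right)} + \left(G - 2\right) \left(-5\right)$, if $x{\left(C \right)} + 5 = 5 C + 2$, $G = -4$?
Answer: $-3$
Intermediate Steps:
$x{\left(C \right)} = -3 + 5 C$ ($x{\left(C \right)} = -5 + \left(5 C + 2\right) = -5 + \left(2 + 5 C\right) = -3 + 5 C$)
$11 x{\left(0 \right)} + \left(G - 2\right) \left(-5\right) = 11 \left(-3 + 5 \cdot 0\right) + \left(-4 - 2\right) \left(-5\right) = 11 \left(-3 + 0\right) - -30 = 11 \left(-3\right) + 30 = -33 + 30 = -3$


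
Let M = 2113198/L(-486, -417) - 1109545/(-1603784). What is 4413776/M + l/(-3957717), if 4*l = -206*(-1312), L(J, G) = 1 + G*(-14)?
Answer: 54527741903545375066192/4479597096982455393 ≈ 12172.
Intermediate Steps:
L(J, G) = 1 - 14*G
l = 67568 (l = (-206*(-1312))/4 = (¼)*270272 = 67568)
M = 3395591774487/9364494776 (M = 2113198/(1 - 14*(-417)) - 1109545/(-1603784) = 2113198/(1 + 5838) - 1109545*(-1/1603784) = 2113198/5839 + 1109545/1603784 = 3395591774487/9364494776 ≈ 362.60)
4413776/M + l/(-3957717) = 4413776/(3395591774487/9364494776) + 67568/(-3957717) = 4413776*(9364494776/3395591774487) + 67568*(-1/3957717) = 41332782294434176/3395591774487 - 67568/3957717 = 54527741903545375066192/4479597096982455393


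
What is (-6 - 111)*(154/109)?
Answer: -18018/109 ≈ -165.30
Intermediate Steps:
(-6 - 111)*(154/109) = -18018/109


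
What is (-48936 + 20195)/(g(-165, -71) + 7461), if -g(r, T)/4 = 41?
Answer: -28741/7297 ≈ -3.9387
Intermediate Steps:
g(r, T) = -164 (g(r, T) = -4*41 = -164)
(-48936 + 20195)/(g(-165, -71) + 7461) = (-48936 + 20195)/(-164 + 7461) = -28741/7297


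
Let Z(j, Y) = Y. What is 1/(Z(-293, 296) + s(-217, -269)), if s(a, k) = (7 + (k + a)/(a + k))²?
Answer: 1/360 ≈ 0.0027778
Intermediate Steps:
s(a, k) = 64 (s(a, k) = (7 + (a + k)/(a + k))² = (7 + 1)² = 8² = 64)
1/(Z(-293, 296) + s(-217, -269)) = 1/(296 + 64) = 1/360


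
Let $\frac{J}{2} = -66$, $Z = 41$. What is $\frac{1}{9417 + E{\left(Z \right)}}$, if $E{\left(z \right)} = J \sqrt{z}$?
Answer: $\frac{3139}{29321835} + \frac{44 \sqrt{41}}{29321835} \approx 0.00011666$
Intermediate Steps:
$J = -132$ ($J = 2 \left(-66\right) = -132$)
$E{\left(z \right)} = - 132 \sqrt{z}$
$\frac{1}{9417 + E{\left(Z \right)}} = \frac{1}{9417 - 132 \sqrt{41}}$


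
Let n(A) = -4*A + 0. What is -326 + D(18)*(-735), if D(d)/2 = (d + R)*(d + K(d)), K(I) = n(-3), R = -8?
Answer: -441326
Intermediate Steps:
n(A) = -4*A
K(I) = 12 (K(I) = -4*(-3) = 12)
D(d) = 2*(-8 + d)*(12 + d) (D(d) = 2*((d - 8)*(d + 12)) = 2*((-8 + d)*(12 + d)) = 2*(-8 + d)*(12 + d))
-326 + D(18)*(-735) = -326 + (-192 + 2*18**2 + 8*18)*(-735) = -326 + (-192 + 2*324 + 144)*(-735) = -326 + (-192 + 648 + 144)*(-735) = -326 + 600*(-735) = -326 - 441000 = -441326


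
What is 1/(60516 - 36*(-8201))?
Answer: 1/355752 ≈ 2.8109e-6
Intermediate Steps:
1/(60516 - 36*(-8201)) = 1/(60516 + 295236) = 1/355752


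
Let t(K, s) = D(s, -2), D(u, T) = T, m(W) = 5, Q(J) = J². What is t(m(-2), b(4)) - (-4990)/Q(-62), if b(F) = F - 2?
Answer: -1349/1922 ≈ -0.70187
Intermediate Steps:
b(F) = -2 + F
t(K, s) = -2
t(m(-2), b(4)) - (-4990)/Q(-62) = -2 - (-4990)/((-62)²) = -2 - (-4990)/3844 = -2 - 1*(-2495/1922) = -2 + 2495/1922 = -1349/1922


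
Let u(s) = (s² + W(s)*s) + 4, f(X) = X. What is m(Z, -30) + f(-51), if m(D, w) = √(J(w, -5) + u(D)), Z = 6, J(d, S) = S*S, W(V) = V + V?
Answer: -51 + √137 ≈ -39.295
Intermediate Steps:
W(V) = 2*V
J(d, S) = S²
u(s) = 4 + 3*s² (u(s) = (s² + (2*s)*s) + 4 = (s² + 2*s²) + 4 = 3*s² + 4 = 4 + 3*s²)
m(D, w) = √(29 + 3*D²) (m(D, w) = √((-5)² + (4 + 3*D²)) = √(25 + (4 + 3*D²)) = √(29 + 3*D²))
m(Z, -30) + f(-51) = √(29 + 3*6²) - 51 = √(29 + 3*36) - 51 = √(29 + 108) - 51 = √137 - 51 = -51 + √137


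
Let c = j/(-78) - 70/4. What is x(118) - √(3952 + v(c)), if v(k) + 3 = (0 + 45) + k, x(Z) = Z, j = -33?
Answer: 118 - 10*√6721/13 ≈ 54.937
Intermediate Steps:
c = -222/13 (c = -33/(-78) - 70/4 = -33*(-1/78) - 70*¼ = 11/26 - 35/2 = -222/13 ≈ -17.077)
v(k) = 42 + k (v(k) = -3 + ((0 + 45) + k) = -3 + (45 + k) = 42 + k)
x(118) - √(3952 + v(c)) = 118 - √(3952 + (42 - 222/13)) = 118 - √(3952 + 324/13) = 118 - √(51700/13) = 118 - 10*√6721/13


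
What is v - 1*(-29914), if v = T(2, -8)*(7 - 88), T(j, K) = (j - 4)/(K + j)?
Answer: 29887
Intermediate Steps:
T(j, K) = (-4 + j)/(K + j)
v = -27 (v = ((-4 + 2)/(-8 + 2))*(7 - 88) = (-2/(-6))*(-81) = -1/6*(-2)*(-81) = (1/3)*(-81) = -27)
v - 1*(-29914) = -27 - 1*(-29914) = -27 + 29914 = 29887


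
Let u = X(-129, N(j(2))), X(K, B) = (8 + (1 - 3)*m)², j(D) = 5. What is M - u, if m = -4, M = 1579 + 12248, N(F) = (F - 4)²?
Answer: 13571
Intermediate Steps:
N(F) = (-4 + F)²
M = 13827
X(K, B) = 256 (X(K, B) = (8 + (1 - 3)*(-4))² = (8 - 2*(-4))² = (8 + 8)² = 16² = 256)
u = 256
M - u = 13827 - 1*256 = 13827 - 256 = 13571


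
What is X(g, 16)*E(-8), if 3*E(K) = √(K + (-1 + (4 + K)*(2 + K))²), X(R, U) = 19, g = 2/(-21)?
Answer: 19*√521/3 ≈ 144.56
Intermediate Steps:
g = -2/21 (g = 2*(-1/21) = -2/21 ≈ -0.095238)
E(K) = √(K + (-1 + (2 + K)*(4 + K))²)/3 (E(K) = √(K + (-1 + (4 + K)*(2 + K))²)/3 = √(K + (-1 + (2 + K)*(4 + K))²)/3)
X(g, 16)*E(-8) = 19*(√(-8 + (7 + (-8)² + 6*(-8))²)/3) = 19*(√(-8 + (7 + 64 - 48)²)/3) = 19*(√(-8 + 23²)/3) = 19*(√(-8 + 529)/3) = 19*(√521/3) = 19*√521/3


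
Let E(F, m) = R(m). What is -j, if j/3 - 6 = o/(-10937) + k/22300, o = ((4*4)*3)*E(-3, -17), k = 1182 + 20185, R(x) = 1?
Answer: -5087973237/243895100 ≈ -20.861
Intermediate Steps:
E(F, m) = 1
k = 21367
o = 48 (o = ((4*4)*3)*1 = (16*3)*1 = 48*1 = 48)
j = 5087973237/243895100 (j = 18 + 3*(48/(-10937) + 21367/22300) = 18 + 3*(48*(-1/10937) + 21367*(1/22300)) = 18 + 3*(-48/10937 + 21367/22300) = 18 + 3*(232620479/243895100) = 18 + 697861437/243895100 = 5087973237/243895100 ≈ 20.861)
-j = -1*5087973237/243895100 = -5087973237/243895100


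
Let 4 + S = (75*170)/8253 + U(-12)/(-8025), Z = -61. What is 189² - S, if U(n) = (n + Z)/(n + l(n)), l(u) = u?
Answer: 6309269511941/176614200 ≈ 35723.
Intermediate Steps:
U(n) = (-61 + n)/(2*n) (U(n) = (n - 61)/(n + n) = (-61 + n)/((2*n)) = (-61 + n)*(1/(2*n)) = (-61 + n)/(2*n))
S = -433673741/176614200 (S = -4 + ((75*170)/8253 + ((½)*(-61 - 12)/(-12))/(-8025)) = -4 + (12750*(1/8253) + ((½)*(-1/12)*(-73))*(-1/8025)) = -4 + (4250/2751 + (73/24)*(-1/8025)) = -4 + (4250/2751 - 73/192600) = -4 + 272783059/176614200 = -433673741/176614200 ≈ -2.4555)
189² - S = 189² - 1*(-433673741/176614200) = 35721 + 433673741/176614200 = 6309269511941/176614200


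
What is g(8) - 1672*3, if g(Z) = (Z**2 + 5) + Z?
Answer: -4939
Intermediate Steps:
g(Z) = 5 + Z + Z**2 (g(Z) = (5 + Z**2) + Z = 5 + Z + Z**2)
g(8) - 1672*3 = (5 + 8 + 8**2) - 1672*3 = (5 + 8 + 64) - 38*132 = 77 - 5016 = -4939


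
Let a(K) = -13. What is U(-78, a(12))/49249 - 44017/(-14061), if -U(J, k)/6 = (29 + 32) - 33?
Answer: 2165430985/692490189 ≈ 3.1270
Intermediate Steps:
U(J, k) = -168 (U(J, k) = -6*((29 + 32) - 33) = -6*(61 - 33) = -6*28 = -168)
U(-78, a(12))/49249 - 44017/(-14061) = -168/49249 - 44017/(-14061) = -168*1/49249 - 44017*(-1/14061) = -168/49249 + 44017/14061 = 2165430985/692490189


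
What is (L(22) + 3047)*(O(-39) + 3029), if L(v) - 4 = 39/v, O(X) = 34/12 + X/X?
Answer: 407376239/44 ≈ 9.2585e+6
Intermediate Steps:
O(X) = 23/6 (O(X) = 34*(1/12) + 1 = 17/6 + 1 = 23/6)
L(v) = 4 + 39/v
(L(22) + 3047)*(O(-39) + 3029) = ((4 + 39/22) + 3047)*(23/6 + 3029) = ((4 + 39*(1/22)) + 3047)*(18197/6) = ((4 + 39/22) + 3047)*(18197/6) = (127/22 + 3047)*(18197/6) = (67161/22)*(18197/6) = 407376239/44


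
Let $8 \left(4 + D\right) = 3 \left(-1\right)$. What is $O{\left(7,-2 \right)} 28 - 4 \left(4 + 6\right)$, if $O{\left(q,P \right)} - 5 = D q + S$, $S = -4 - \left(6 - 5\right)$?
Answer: $- \frac{1795}{2} \approx -897.5$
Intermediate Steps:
$S = -5$ ($S = -4 - \left(6 - 5\right) = -4 - 1 = -5$)
$D = - \frac{35}{8}$ ($D = -4 + \frac{3 \left(-1\right)}{8} = -4 + \frac{1}{8} \left(-3\right) = -4 - \frac{3}{8} = - \frac{35}{8} \approx -4.375$)
$O{\left(q,P \right)} = - \frac{35 q}{8}$ ($O{\left(q,P \right)} = 5 - \left(5 + \frac{35 q}{8}\right) = - \frac{35 q}{8}$)
$O{\left(7,-2 \right)} 28 - 4 \left(4 + 6\right) = \left(- \frac{35}{8}\right) 7 \cdot 28 - 4 \left(4 + 6\right) = \left(- \frac{245}{8}\right) 28 - 40 = - \frac{1715}{2} - 40 = - \frac{1795}{2}$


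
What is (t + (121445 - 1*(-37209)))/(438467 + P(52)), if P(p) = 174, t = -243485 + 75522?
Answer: -9309/438641 ≈ -0.021222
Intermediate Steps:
t = -167963
(t + (121445 - 1*(-37209)))/(438467 + P(52)) = (-167963 + (121445 - 1*(-37209)))/(438467 + 174) = (-167963 + (121445 + 37209))/438641 = (-167963 + 158654)*(1/438641) = -9309*1/438641 = -9309/438641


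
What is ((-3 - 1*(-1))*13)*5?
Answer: -130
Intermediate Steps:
((-3 - 1*(-1))*13)*5 = ((-3 + 1)*13)*5 = -2*13*5 = -26*5 = -130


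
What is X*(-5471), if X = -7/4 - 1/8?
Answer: 82065/8 ≈ 10258.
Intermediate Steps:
X = -15/8 (X = -7*1/4 - 1*1/8 = -7/4 - 1/8 = -15/8 ≈ -1.8750)
X*(-5471) = -15/8*(-5471) = 82065/8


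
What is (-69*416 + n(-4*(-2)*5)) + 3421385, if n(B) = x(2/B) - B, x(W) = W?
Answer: 67852821/20 ≈ 3.3926e+6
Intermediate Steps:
n(B) = -B + 2/B (n(B) = 2/B - B = -B + 2/B)
(-69*416 + n(-4*(-2)*5)) + 3421385 = (-69*416 + (-(-4*(-2))*5 + 2/((-4*(-2)*5)))) + 3421385 = (-28704 + (-8*5 + 2/((8*5)))) + 3421385 = (-28704 + (-1*40 + 2/40)) + 3421385 = (-28704 + (-40 + 2*(1/40))) + 3421385 = (-28704 + (-40 + 1/20)) + 3421385 = (-28704 - 799/20) + 3421385 = -574879/20 + 3421385 = 67852821/20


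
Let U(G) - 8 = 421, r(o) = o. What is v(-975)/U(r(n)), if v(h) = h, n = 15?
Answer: -25/11 ≈ -2.2727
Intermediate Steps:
U(G) = 429 (U(G) = 8 + 421 = 429)
v(-975)/U(r(n)) = -975/429 = -975*1/429 = -25/11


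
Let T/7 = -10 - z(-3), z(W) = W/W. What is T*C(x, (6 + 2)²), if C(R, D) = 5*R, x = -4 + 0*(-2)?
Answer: 1540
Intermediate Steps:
z(W) = 1
x = -4 (x = -4 + 0 = -4)
T = -77 (T = 7*(-10 - 1*1) = 7*(-10 - 1) = 7*(-11) = -77)
T*C(x, (6 + 2)²) = -385*(-4) = -77*(-20) = 1540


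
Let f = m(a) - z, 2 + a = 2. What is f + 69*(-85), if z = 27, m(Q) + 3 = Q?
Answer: -5895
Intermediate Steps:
a = 0 (a = -2 + 2 = 0)
m(Q) = -3 + Q
f = -30 (f = (-3 + 0) - 1*27 = -3 - 27 = -30)
f + 69*(-85) = -30 + 69*(-85) = -30 - 5865 = -5895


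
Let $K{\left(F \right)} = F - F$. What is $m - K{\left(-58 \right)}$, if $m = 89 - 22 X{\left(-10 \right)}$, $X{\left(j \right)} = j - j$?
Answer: $89$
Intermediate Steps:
$X{\left(j \right)} = 0$
$K{\left(F \right)} = 0$
$m = 89$ ($m = 89 - 0 = 89 + 0 = 89$)
$m - K{\left(-58 \right)} = 89 - 0 = 89 + 0 = 89$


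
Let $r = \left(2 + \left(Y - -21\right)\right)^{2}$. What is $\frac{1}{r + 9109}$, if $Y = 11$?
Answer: $\frac{1}{10265} \approx 9.7418 \cdot 10^{-5}$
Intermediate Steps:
$r = 1156$ ($r = \left(2 + \left(11 - -21\right)\right)^{2} = \left(2 + \left(11 + 21\right)\right)^{2} = \left(2 + 32\right)^{2} = 34^{2} = 1156$)
$\frac{1}{r + 9109} = \frac{1}{1156 + 9109} = \frac{1}{10265}$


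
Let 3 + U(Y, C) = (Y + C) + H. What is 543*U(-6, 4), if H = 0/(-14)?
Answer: -2715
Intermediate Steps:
H = 0 (H = 0*(-1/14) = 0)
U(Y, C) = -3 + C + Y (U(Y, C) = -3 + ((Y + C) + 0) = -3 + ((C + Y) + 0) = -3 + (C + Y) = -3 + C + Y)
543*U(-6, 4) = 543*(-3 + 4 - 6) = 543*(-5) = -2715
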